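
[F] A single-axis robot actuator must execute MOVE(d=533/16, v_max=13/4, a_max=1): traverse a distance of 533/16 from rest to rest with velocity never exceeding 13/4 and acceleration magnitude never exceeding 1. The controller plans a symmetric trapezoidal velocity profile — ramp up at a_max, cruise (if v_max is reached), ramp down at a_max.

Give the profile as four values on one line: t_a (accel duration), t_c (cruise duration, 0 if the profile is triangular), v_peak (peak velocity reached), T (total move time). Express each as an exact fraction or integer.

t_a=13/4 t_c=7 v_peak=13/4 T=27/2

vₘ²/aₘ = (13/4)²/1 = 169/16
533/16 ≥ 169/16 ⇒ cruise phase
t_a = (13/4)/1 = 13/4; v_peak = 13/4
d_cruise = 533/16 − 169/16 = 91/4; t_c = (91/4)/(13/4) = 7
T = 2·13/4 + 7 = 27/2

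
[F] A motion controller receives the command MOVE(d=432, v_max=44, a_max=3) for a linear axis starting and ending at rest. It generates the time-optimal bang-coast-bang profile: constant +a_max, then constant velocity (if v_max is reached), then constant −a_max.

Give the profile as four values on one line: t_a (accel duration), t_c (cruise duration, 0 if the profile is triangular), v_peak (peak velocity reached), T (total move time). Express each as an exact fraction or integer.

t_a=12 t_c=0 v_peak=36 T=24

vₘ²/aₘ = 44²/3 = 1936/3
432 < 1936/3 ⇒ no cruise
v_peak = √(432·3) = √1296 = 36
t_a = 36/3 = 12; t_c = 0
T = 2·12 = 24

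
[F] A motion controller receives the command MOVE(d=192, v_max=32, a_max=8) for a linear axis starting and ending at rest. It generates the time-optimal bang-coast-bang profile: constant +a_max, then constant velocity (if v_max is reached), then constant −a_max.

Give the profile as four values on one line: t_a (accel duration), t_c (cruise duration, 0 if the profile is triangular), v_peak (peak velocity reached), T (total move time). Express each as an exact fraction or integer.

v_max²/a_max = 32²/8 = 128
192 ≥ 128 so v_max reached
t_a = 32/8 = 4; v_peak = 32
d_cruise = 192 − 128 = 64; t_c = 64/32 = 2
T = 2·4 + 2 = 10

t_a=4 t_c=2 v_peak=32 T=10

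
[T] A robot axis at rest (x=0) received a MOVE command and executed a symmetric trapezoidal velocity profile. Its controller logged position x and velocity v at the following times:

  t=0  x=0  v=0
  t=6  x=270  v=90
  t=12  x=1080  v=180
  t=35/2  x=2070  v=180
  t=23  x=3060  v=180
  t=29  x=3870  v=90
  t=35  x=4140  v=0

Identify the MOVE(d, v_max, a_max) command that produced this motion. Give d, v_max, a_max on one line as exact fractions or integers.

final state: t=35, x=4140, v=0 → d = 4140
a_max = (90−0)/(6−0) = 15
max v = 180 over t∈[12,23] → v_max = 180
check: 180·(12+11) = 4140 ✓

d=4140 v_max=180 a_max=15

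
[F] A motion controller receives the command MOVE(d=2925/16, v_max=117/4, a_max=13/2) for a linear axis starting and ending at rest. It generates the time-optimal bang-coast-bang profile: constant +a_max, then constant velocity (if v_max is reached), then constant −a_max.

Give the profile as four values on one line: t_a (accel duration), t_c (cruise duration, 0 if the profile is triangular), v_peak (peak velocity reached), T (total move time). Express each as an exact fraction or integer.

t_a=9/2 t_c=7/4 v_peak=117/4 T=43/4

v_max²/a_max = (117/4)²/(13/2) = 1053/8
2925/16 ≥ 1053/8 ⇒ cruise phase
t_a = (117/4)/(13/2) = 9/2; v_peak = 117/4
d_cruise = 2925/16 − 1053/8 = 819/16; t_c = (819/16)/(117/4) = 7/4
T = 2·9/2 + 7/4 = 43/4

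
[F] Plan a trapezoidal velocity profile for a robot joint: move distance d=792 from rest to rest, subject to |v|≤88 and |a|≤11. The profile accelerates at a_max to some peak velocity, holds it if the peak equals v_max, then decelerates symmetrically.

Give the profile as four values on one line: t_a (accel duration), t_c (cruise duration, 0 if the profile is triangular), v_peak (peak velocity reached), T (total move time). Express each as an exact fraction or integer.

t_a=8 t_c=1 v_peak=88 T=17

vₘ²/aₘ = 88²/11 = 704
792 ≥ 704 so v_max reached
t_a = 88/11 = 8; v_peak = 88
d_cruise = 792 − 704 = 88; t_c = 88/88 = 1
T = 2·8 + 1 = 17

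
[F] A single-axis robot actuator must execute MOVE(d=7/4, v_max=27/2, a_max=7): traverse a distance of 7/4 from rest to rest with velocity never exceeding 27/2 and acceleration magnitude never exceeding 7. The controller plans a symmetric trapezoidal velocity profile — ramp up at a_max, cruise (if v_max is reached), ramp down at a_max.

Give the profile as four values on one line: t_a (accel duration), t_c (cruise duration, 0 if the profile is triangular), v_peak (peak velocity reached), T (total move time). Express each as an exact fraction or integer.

t_a=1/2 t_c=0 v_peak=7/2 T=1

(v_max)²/a_max = (27/2)²/7 = 729/28
7/4 < 729/28 ⇒ no cruise
v_peak = √(7/4·7) = √(49/4) = 7/2
t_a = (7/2)/7 = 1/2; t_c = 0
T = 2·1/2 = 1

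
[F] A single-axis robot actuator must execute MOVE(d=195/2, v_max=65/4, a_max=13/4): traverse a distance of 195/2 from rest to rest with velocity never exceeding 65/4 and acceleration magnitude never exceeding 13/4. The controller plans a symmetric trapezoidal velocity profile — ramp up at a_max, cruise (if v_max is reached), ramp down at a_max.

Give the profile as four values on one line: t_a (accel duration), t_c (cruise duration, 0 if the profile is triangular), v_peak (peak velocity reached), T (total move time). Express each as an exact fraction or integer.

t_a=5 t_c=1 v_peak=65/4 T=11

(v_max)²/a_max = (65/4)²/(13/4) = 325/4
195/2 ≥ 325/4 → trapezoidal
t_a = (65/4)/(13/4) = 5; v_peak = 65/4
d_cruise = 195/2 − 325/4 = 65/4; t_c = (65/4)/(65/4) = 1
T = 2·5 + 1 = 11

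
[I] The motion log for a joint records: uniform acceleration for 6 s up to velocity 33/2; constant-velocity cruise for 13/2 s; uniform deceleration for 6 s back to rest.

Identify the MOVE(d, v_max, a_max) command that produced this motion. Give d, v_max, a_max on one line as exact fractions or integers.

d=825/4 v_max=33/2 a_max=11/4

a_max = (33/2)/6 = 11/4
d_a = ½·33/2·6 = 99/2; d_c = 33/2·13/2 = 429/4
d = 2·99/2 + 429/4 = 825/4
t_c = 13/2 > 0 so v_max = 33/2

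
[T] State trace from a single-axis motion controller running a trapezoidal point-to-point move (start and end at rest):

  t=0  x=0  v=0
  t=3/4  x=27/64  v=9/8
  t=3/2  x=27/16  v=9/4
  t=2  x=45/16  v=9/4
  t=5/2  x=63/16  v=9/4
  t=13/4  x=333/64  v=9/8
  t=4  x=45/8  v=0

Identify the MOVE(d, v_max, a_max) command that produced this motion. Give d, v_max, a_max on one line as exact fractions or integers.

final state: t=4, x=45/8, v=0 → d = 45/8
a_max = (9/8−0)/(3/4−0) = 3/2
max v = 9/4 over t∈[3/2,5/2] → v_max = 9/4
check: 9/4·(3/2+1) = 45/8 ✓

d=45/8 v_max=9/4 a_max=3/2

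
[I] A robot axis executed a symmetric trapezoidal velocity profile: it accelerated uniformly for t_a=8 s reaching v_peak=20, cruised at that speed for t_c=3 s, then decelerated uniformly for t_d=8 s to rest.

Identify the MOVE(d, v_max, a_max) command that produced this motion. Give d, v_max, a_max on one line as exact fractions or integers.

d=220 v_max=20 a_max=5/2

a_max = 20/8 = 5/2
d_a = ½·20·8 = 80; d_c = 20·3 = 60
d = 2·80 + 60 = 220
t_c = 3 > 0 so v_max = 20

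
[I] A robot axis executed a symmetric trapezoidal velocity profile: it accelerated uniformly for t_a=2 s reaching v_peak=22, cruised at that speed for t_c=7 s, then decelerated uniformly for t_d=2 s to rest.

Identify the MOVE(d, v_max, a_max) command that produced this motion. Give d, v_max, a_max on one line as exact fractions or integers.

d=198 v_max=22 a_max=11

a_max = 22/2 = 11
d_a = ½·22·2 = 22; d_c = 22·7 = 154
d = 2·22 + 154 = 198
t_c = 7 > 0 → v_max = v_peak = 22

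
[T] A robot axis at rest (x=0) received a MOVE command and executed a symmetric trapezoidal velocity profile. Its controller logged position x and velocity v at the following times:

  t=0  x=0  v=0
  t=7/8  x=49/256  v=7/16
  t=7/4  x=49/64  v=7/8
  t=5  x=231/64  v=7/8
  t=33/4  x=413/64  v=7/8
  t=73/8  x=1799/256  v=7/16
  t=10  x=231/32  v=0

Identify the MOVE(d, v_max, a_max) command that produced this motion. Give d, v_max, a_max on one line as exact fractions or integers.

d=231/32 v_max=7/8 a_max=1/2

final state: t=10, x=231/32, v=0 → d = 231/32
a_max = (7/16−0)/(7/8−0) = 1/2
max v = 7/8 over t∈[7/4,33/4] → v_max = 7/8
check: 7/8·(7/4+13/2) = 231/32 ✓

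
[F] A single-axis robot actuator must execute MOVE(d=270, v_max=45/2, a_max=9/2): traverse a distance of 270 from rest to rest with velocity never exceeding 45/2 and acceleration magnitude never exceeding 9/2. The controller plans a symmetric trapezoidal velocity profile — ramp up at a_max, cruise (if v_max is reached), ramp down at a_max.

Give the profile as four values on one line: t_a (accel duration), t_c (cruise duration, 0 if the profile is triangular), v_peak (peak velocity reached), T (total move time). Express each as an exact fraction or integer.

vₘ²/aₘ = (45/2)²/(9/2) = 225/2
270 ≥ 225/2 → trapezoidal
t_a = (45/2)/(9/2) = 5; v_peak = 45/2
d_cruise = 270 − 225/2 = 315/2; t_c = (315/2)/(45/2) = 7
T = 2·5 + 7 = 17

t_a=5 t_c=7 v_peak=45/2 T=17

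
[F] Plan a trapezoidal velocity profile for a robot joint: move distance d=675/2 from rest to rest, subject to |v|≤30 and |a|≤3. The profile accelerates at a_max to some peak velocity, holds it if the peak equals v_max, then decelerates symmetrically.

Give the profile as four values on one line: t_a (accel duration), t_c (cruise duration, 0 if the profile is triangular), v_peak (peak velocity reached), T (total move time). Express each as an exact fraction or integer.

(v_max)²/a_max = 30²/3 = 300
675/2 ≥ 300 so v_max reached
t_a = 30/3 = 10; v_peak = 30
d_cruise = 675/2 − 300 = 75/2; t_c = (75/2)/30 = 5/4
T = 2·10 + 5/4 = 85/4

t_a=10 t_c=5/4 v_peak=30 T=85/4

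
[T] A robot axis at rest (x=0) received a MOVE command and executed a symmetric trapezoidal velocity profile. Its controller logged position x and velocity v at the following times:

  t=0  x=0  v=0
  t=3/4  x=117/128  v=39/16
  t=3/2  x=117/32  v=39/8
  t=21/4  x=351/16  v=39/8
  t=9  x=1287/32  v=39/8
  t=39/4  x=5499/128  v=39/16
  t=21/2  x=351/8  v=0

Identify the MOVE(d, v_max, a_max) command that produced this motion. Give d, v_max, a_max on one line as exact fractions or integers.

d=351/8 v_max=39/8 a_max=13/4

final state: t=21/2, x=351/8, v=0 → d = 351/8
a_max = (39/16−0)/(3/4−0) = 13/4
max v = 39/8 over t∈[3/2,9] → v_max = 39/8
check: 39/8·(3/2+15/2) = 351/8 ✓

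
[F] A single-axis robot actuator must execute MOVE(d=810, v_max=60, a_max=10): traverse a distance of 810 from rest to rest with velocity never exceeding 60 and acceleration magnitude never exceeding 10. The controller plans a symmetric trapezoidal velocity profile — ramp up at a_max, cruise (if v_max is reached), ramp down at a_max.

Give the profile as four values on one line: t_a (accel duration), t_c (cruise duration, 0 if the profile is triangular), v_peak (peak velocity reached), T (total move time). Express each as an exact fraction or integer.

t_a=6 t_c=15/2 v_peak=60 T=39/2

(v_max)²/a_max = 60²/10 = 360
810 ≥ 360 ⇒ cruise phase
t_a = 60/10 = 6; v_peak = 60
d_cruise = 810 − 360 = 450; t_c = 450/60 = 15/2
T = 2·6 + 15/2 = 39/2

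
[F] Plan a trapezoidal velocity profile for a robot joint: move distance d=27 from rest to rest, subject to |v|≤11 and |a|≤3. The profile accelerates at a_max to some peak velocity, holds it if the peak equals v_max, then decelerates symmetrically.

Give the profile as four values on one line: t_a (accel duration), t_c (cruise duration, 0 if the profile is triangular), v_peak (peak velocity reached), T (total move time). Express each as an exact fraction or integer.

t_a=3 t_c=0 v_peak=9 T=6

(v_max)²/a_max = 11²/3 = 121/3
27 < 121/3 ⇒ no cruise
v_peak = √(27·3) = √81 = 9
t_a = 9/3 = 3; t_c = 0
T = 2·3 = 6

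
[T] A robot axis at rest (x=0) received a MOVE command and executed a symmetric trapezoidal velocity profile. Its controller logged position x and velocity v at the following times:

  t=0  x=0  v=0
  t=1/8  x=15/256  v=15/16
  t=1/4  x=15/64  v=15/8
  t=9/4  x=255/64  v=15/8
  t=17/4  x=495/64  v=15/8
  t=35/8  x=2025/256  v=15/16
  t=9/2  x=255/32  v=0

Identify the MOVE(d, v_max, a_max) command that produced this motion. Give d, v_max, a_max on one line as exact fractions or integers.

final state: t=9/2, x=255/32, v=0 → d = 255/32
a_max = (15/16−0)/(1/8−0) = 15/2
max v = 15/8 over t∈[1/4,17/4] → v_max = 15/8
check: 15/8·(1/4+4) = 255/32 ✓

d=255/32 v_max=15/8 a_max=15/2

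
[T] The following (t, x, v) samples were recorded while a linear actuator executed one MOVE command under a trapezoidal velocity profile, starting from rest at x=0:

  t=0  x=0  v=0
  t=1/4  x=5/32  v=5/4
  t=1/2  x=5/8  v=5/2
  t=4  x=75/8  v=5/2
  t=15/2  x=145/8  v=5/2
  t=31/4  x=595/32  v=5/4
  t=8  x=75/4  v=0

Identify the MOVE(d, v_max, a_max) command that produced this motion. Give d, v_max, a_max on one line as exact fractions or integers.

d=75/4 v_max=5/2 a_max=5

final state: t=8, x=75/4, v=0 → d = 75/4
a_max = (5/4−0)/(1/4−0) = 5
max v = 5/2 over t∈[1/2,15/2] → v_max = 5/2
check: 5/2·(1/2+7) = 75/4 ✓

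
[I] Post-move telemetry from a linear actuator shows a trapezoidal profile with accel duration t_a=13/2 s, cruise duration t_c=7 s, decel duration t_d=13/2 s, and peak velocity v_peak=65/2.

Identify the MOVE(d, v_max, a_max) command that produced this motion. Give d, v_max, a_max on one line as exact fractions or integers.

a_max = (65/2)/(13/2) = 5
d_a = ½·65/2·13/2 = 845/8; d_c = 65/2·7 = 455/2
d = 2·845/8 + 455/2 = 1755/4
t_c = 7 > 0 → v_max = v_peak = 65/2

d=1755/4 v_max=65/2 a_max=5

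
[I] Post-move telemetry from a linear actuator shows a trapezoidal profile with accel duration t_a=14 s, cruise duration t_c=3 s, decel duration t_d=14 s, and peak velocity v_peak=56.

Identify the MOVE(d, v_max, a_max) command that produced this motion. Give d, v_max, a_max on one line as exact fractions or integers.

a_max = 56/14 = 4
d_a = ½·56·14 = 392; d_c = 56·3 = 168
d = 2·392 + 168 = 952
t_c = 3 > 0 → v_max = v_peak = 56

d=952 v_max=56 a_max=4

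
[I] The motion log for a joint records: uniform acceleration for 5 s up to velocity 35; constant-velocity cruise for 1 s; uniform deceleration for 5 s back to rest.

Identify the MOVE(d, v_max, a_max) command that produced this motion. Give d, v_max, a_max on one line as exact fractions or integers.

a_max = 35/5 = 7
d_a = ½·35·5 = 175/2; d_c = 35·1 = 35
d = 2·175/2 + 35 = 210
t_c = 1 > 0 so v_max = 35

d=210 v_max=35 a_max=7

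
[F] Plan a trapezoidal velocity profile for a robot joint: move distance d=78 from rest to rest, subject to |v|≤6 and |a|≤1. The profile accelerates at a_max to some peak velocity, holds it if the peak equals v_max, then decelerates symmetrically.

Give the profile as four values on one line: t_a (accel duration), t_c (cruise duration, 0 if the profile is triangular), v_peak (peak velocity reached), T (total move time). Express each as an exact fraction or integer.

t_a=6 t_c=7 v_peak=6 T=19

v_max²/a_max = 6²/1 = 36
78 ≥ 36 so v_max reached
t_a = 6/1 = 6; v_peak = 6
d_cruise = 78 − 36 = 42; t_c = 42/6 = 7
T = 2·6 + 7 = 19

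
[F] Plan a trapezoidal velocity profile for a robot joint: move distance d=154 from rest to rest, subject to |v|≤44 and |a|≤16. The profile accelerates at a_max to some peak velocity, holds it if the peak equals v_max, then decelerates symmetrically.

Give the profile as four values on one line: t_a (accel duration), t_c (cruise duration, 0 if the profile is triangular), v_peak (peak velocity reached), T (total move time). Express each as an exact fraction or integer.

(v_max)²/a_max = 44²/16 = 121
154 ≥ 121 ⇒ cruise phase
t_a = 44/16 = 11/4; v_peak = 44
d_cruise = 154 − 121 = 33; t_c = 33/44 = 3/4
T = 2·11/4 + 3/4 = 25/4

t_a=11/4 t_c=3/4 v_peak=44 T=25/4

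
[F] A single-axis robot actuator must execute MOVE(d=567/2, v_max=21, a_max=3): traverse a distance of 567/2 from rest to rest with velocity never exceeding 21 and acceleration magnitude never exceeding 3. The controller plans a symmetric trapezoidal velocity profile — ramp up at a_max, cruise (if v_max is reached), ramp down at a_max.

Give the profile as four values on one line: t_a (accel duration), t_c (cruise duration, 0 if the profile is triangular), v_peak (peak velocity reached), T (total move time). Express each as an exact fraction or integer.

(v_max)²/a_max = 21²/3 = 147
567/2 ≥ 147 ⇒ cruise phase
t_a = 21/3 = 7; v_peak = 21
d_cruise = 567/2 − 147 = 273/2; t_c = (273/2)/21 = 13/2
T = 2·7 + 13/2 = 41/2

t_a=7 t_c=13/2 v_peak=21 T=41/2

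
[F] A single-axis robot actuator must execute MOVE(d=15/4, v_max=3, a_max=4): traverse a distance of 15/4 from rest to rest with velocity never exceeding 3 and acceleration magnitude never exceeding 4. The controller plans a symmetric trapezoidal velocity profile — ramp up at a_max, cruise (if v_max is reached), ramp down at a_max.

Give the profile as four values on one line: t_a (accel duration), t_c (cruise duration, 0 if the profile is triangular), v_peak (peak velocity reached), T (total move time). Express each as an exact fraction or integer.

t_a=3/4 t_c=1/2 v_peak=3 T=2

v_max²/a_max = 3²/4 = 9/4
15/4 ≥ 9/4 → trapezoidal
t_a = 3/4; v_peak = 3
d_cruise = 15/4 − 9/4 = 3/2; t_c = (3/2)/3 = 1/2
T = 2·3/4 + 1/2 = 2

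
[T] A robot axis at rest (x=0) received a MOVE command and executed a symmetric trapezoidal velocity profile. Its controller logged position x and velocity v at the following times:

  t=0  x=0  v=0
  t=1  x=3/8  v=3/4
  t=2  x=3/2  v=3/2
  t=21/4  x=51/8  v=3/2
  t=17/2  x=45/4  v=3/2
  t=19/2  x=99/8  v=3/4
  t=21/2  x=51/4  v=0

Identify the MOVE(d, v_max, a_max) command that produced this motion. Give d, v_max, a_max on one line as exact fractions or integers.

d=51/4 v_max=3/2 a_max=3/4

final state: t=21/2, x=51/4, v=0 → d = 51/4
a_max = (3/4−0)/(1−0) = 3/4
max v = 3/2 over t∈[2,17/2] → v_max = 3/2
check: 3/2·(2+13/2) = 51/4 ✓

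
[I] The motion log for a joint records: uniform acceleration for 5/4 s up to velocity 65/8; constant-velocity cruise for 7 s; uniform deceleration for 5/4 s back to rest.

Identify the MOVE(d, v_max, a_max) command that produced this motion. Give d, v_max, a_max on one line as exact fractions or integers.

a_max = (65/8)/(5/4) = 13/2
d_a = ½·65/8·5/4 = 325/64; d_c = 65/8·7 = 455/8
d = 2·325/64 + 455/8 = 2145/32
t_c = 7 > 0 so v_max = 65/8

d=2145/32 v_max=65/8 a_max=13/2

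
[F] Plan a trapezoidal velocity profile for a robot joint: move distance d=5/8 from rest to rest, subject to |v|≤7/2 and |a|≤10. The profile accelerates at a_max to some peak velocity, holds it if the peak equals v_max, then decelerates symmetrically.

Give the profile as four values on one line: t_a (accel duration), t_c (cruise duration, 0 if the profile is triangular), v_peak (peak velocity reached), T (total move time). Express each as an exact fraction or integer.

v_max²/a_max = (7/2)²/10 = 49/40
5/8 < 49/40 ⇒ no cruise
v_peak = √(5/8·10) = √(25/4) = 5/2
t_a = (5/2)/10 = 1/4; t_c = 0
T = 2·1/4 = 1/2

t_a=1/4 t_c=0 v_peak=5/2 T=1/2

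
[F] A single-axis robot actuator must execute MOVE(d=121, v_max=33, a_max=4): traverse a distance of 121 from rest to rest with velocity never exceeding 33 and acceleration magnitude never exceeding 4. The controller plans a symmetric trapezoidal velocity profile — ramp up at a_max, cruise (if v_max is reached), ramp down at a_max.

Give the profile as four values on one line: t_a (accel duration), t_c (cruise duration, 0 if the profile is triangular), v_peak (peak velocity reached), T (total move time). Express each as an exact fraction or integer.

t_a=11/2 t_c=0 v_peak=22 T=11

v_max²/a_max = 33²/4 = 1089/4
121 < 1089/4 so t_c = 0
v_peak = √(121·4) = √484 = 22
t_a = 22/4 = 11/2; t_c = 0
T = 2·11/2 = 11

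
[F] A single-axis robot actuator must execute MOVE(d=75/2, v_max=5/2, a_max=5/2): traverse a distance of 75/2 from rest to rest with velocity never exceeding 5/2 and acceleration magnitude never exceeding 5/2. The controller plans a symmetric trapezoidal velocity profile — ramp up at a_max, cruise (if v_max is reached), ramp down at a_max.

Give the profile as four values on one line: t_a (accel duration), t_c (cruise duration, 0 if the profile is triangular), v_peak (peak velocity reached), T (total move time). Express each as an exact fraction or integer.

v_max²/a_max = (5/2)²/(5/2) = 5/2
75/2 ≥ 5/2 ⇒ cruise phase
t_a = (5/2)/(5/2) = 1; v_peak = 5/2
d_cruise = 75/2 − 5/2 = 35; t_c = 35/(5/2) = 14
T = 2·1 + 14 = 16

t_a=1 t_c=14 v_peak=5/2 T=16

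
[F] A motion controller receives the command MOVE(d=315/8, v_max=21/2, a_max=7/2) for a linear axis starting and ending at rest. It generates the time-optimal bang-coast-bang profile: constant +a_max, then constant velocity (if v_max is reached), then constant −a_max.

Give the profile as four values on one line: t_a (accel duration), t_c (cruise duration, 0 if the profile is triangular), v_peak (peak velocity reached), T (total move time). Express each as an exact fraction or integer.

v_max²/a_max = (21/2)²/(7/2) = 63/2
315/8 ≥ 63/2 ⇒ cruise phase
t_a = (21/2)/(7/2) = 3; v_peak = 21/2
d_cruise = 315/8 − 63/2 = 63/8; t_c = (63/8)/(21/2) = 3/4
T = 2·3 + 3/4 = 27/4

t_a=3 t_c=3/4 v_peak=21/2 T=27/4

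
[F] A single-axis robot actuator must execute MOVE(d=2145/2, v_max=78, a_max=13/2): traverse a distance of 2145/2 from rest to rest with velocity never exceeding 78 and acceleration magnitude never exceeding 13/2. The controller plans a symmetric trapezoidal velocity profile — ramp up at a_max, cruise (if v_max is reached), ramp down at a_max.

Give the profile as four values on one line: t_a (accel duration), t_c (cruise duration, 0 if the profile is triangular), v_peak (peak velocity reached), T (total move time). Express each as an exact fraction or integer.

(v_max)²/a_max = 78²/(13/2) = 936
2145/2 ≥ 936 ⇒ cruise phase
t_a = 78/(13/2) = 12; v_peak = 78
d_cruise = 2145/2 − 936 = 273/2; t_c = (273/2)/78 = 7/4
T = 2·12 + 7/4 = 103/4

t_a=12 t_c=7/4 v_peak=78 T=103/4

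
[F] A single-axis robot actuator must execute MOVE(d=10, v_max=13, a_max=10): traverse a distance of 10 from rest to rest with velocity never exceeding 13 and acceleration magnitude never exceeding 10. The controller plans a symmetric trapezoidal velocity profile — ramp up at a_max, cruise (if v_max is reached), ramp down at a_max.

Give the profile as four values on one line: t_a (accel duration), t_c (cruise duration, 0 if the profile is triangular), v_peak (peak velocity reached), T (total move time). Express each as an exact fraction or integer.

t_a=1 t_c=0 v_peak=10 T=2

v_max²/a_max = 13²/10 = 169/10
10 < 169/10 ⇒ no cruise
v_peak = √(10·10) = √100 = 10
t_a = 10/10 = 1; t_c = 0
T = 2·1 = 2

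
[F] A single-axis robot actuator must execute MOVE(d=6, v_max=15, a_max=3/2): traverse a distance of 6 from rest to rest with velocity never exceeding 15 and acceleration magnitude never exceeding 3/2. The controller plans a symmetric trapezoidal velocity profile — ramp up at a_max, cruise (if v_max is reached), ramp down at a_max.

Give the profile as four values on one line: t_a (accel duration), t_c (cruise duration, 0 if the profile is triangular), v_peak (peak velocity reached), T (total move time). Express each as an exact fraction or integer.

v_max²/a_max = 15²/(3/2) = 150
6 < 150 so t_c = 0
v_peak = √(6·3/2) = √9 = 3
t_a = 3/(3/2) = 2; t_c = 0
T = 2·2 = 4

t_a=2 t_c=0 v_peak=3 T=4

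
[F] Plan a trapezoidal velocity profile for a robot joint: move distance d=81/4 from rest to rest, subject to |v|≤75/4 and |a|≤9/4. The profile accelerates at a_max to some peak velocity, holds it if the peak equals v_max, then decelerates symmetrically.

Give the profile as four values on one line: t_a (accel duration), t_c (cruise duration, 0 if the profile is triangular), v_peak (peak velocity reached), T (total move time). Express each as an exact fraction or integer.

v_max²/a_max = (75/4)²/(9/4) = 625/4
81/4 < 625/4 so t_c = 0
v_peak = √(81/4·9/4) = √(729/16) = 27/4
t_a = (27/4)/(9/4) = 3; t_c = 0
T = 2·3 = 6

t_a=3 t_c=0 v_peak=27/4 T=6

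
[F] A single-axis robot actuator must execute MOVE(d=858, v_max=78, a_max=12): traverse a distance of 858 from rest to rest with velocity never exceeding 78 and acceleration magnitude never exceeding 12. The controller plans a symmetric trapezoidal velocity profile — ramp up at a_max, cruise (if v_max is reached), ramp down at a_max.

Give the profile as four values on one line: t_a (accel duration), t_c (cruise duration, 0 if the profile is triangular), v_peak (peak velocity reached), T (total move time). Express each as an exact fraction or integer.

(v_max)²/a_max = 78²/12 = 507
858 ≥ 507 ⇒ cruise phase
t_a = 78/12 = 13/2; v_peak = 78
d_cruise = 858 − 507 = 351; t_c = 351/78 = 9/2
T = 2·13/2 + 9/2 = 35/2

t_a=13/2 t_c=9/2 v_peak=78 T=35/2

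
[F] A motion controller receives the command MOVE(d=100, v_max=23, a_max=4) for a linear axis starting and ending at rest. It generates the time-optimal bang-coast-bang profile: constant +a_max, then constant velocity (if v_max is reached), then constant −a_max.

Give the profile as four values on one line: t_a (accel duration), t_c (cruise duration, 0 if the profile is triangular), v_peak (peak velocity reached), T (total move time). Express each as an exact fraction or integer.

vₘ²/aₘ = 23²/4 = 529/4
100 < 529/4 ⇒ no cruise
v_peak = √(100·4) = √400 = 20
t_a = 20/4 = 5; t_c = 0
T = 2·5 = 10

t_a=5 t_c=0 v_peak=20 T=10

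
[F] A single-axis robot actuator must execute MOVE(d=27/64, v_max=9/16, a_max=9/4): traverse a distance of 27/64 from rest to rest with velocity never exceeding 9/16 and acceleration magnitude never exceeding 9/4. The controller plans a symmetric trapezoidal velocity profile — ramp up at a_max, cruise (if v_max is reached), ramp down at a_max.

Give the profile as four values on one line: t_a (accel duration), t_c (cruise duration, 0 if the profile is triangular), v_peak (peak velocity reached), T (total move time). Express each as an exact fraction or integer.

t_a=1/4 t_c=1/2 v_peak=9/16 T=1

(v_max)²/a_max = (9/16)²/(9/4) = 9/64
27/64 ≥ 9/64 → trapezoidal
t_a = (9/16)/(9/4) = 1/4; v_peak = 9/16
d_cruise = 27/64 − 9/64 = 9/32; t_c = (9/32)/(9/16) = 1/2
T = 2·1/4 + 1/2 = 1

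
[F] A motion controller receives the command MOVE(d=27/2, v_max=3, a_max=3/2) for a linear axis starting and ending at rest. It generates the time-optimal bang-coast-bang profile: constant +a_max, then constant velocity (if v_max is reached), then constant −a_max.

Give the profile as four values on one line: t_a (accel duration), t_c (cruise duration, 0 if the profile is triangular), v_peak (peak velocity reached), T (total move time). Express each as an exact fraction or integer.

t_a=2 t_c=5/2 v_peak=3 T=13/2

(v_max)²/a_max = 3²/(3/2) = 6
27/2 ≥ 6 → trapezoidal
t_a = 3/(3/2) = 2; v_peak = 3
d_cruise = 27/2 − 6 = 15/2; t_c = (15/2)/3 = 5/2
T = 2·2 + 5/2 = 13/2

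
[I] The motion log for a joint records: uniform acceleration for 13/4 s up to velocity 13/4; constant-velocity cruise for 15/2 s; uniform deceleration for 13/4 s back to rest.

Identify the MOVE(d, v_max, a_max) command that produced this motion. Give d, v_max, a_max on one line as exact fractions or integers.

d=559/16 v_max=13/4 a_max=1

a_max = (13/4)/(13/4) = 1
d_a = ½·13/4·13/4 = 169/32; d_c = 13/4·15/2 = 195/8
d = 2·169/32 + 195/8 = 559/16
t_c = 15/2 > 0 → v_max = v_peak = 13/4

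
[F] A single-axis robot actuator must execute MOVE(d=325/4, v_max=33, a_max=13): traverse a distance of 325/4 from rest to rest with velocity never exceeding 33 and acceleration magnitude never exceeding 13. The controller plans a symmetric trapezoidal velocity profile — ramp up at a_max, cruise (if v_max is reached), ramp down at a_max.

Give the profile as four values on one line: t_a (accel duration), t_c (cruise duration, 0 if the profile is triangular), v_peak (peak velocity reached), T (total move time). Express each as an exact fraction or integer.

t_a=5/2 t_c=0 v_peak=65/2 T=5

v_max²/a_max = 33²/13 = 1089/13
325/4 < 1089/13 ⇒ no cruise
v_peak = √(325/4·13) = √(4225/4) = 65/2
t_a = (65/2)/13 = 5/2; t_c = 0
T = 2·5/2 = 5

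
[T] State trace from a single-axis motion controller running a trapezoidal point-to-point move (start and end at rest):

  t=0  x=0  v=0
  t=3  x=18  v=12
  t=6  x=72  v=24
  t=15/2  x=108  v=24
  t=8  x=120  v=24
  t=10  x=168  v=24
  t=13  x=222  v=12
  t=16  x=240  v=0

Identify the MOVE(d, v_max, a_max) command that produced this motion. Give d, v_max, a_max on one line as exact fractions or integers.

final state: t=16, x=240, v=0 → d = 240
a_max = (12−0)/(3−0) = 4
max v = 24 over t∈[6,10] → v_max = 24
check: 24·(6+4) = 240 ✓

d=240 v_max=24 a_max=4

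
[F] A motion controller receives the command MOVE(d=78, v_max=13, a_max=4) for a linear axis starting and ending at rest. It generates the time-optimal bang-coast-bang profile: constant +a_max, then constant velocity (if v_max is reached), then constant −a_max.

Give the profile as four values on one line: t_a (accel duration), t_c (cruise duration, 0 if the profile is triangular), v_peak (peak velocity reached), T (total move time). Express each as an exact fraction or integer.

t_a=13/4 t_c=11/4 v_peak=13 T=37/4

v_max²/a_max = 13²/4 = 169/4
78 ≥ 169/4 ⇒ cruise phase
t_a = 13/4; v_peak = 13
d_cruise = 78 − 169/4 = 143/4; t_c = (143/4)/13 = 11/4
T = 2·13/4 + 11/4 = 37/4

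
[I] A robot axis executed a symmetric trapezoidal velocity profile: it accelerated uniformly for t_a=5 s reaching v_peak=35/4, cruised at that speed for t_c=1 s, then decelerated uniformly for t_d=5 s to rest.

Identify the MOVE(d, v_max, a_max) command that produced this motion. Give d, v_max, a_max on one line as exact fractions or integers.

d=105/2 v_max=35/4 a_max=7/4

a_max = (35/4)/5 = 7/4
d_a = ½·35/4·5 = 175/8; d_c = 35/4·1 = 35/4
d = 2·175/8 + 35/4 = 105/2
t_c = 1 > 0 ⇒ limit active, v_max = 35/4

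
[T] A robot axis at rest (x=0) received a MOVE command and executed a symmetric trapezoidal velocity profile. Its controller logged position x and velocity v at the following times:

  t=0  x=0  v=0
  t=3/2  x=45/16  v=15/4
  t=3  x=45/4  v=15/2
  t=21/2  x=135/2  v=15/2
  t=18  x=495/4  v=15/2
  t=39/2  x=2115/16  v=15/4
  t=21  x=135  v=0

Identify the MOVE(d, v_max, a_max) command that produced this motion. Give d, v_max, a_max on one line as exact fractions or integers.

d=135 v_max=15/2 a_max=5/2

final state: t=21, x=135, v=0 → d = 135
a_max = (15/4−0)/(3/2−0) = 5/2
max v = 15/2 over t∈[3,18] → v_max = 15/2
check: 15/2·(3+15) = 135 ✓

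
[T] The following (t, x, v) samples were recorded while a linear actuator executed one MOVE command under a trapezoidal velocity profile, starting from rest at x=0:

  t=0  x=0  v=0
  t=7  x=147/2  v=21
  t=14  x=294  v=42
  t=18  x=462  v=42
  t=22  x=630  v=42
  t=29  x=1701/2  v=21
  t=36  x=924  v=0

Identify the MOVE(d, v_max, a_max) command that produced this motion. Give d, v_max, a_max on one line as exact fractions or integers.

d=924 v_max=42 a_max=3

final state: t=36, x=924, v=0 → d = 924
a_max = (21−0)/(7−0) = 3
max v = 42 over t∈[14,22] → v_max = 42
check: 42·(14+8) = 924 ✓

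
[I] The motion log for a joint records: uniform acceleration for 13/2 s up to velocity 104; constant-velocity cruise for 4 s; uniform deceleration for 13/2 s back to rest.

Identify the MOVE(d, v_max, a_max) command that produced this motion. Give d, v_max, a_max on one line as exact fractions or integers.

d=1092 v_max=104 a_max=16

a_max = 104/(13/2) = 16
d_a = ½·104·13/2 = 338; d_c = 104·4 = 416
d = 2·338 + 416 = 1092
t_c = 4 > 0 ⇒ limit active, v_max = 104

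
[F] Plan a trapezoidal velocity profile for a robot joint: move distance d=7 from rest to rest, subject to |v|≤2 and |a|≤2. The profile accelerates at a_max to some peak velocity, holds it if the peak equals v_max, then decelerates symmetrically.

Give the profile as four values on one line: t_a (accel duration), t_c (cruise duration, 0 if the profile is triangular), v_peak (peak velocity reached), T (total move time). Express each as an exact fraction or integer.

t_a=1 t_c=5/2 v_peak=2 T=9/2

v_max²/a_max = 2²/2 = 2
7 ≥ 2 ⇒ cruise phase
t_a = 2/2 = 1; v_peak = 2
d_cruise = 7 − 2 = 5; t_c = 5/2
T = 2·1 + 5/2 = 9/2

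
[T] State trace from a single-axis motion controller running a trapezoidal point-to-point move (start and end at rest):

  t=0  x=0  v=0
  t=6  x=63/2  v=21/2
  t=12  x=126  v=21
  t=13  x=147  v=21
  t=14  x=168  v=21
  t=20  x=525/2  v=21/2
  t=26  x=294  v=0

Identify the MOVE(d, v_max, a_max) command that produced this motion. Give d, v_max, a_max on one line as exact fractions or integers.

d=294 v_max=21 a_max=7/4

final state: t=26, x=294, v=0 → d = 294
a_max = (21/2−0)/(6−0) = 7/4
max v = 21 over t∈[12,14] → v_max = 21
check: 21·(12+2) = 294 ✓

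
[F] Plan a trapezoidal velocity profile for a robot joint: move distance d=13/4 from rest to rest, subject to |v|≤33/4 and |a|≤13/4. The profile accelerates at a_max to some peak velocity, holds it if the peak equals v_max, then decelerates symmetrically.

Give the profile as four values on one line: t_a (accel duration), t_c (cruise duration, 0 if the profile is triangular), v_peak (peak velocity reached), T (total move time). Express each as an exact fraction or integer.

vₘ²/aₘ = (33/4)²/(13/4) = 1089/52
13/4 < 1089/52 ⇒ no cruise
v_peak = √(13/4·13/4) = √(169/16) = 13/4
t_a = (13/4)/(13/4) = 1; t_c = 0
T = 2·1 = 2

t_a=1 t_c=0 v_peak=13/4 T=2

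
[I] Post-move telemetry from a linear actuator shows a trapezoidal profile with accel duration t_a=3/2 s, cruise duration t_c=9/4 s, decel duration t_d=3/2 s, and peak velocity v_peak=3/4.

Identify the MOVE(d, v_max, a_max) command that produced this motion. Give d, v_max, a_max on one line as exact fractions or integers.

a_max = (3/4)/(3/2) = 1/2
d_a = ½·3/4·3/2 = 9/16; d_c = 3/4·9/4 = 27/16
d = 2·9/16 + 27/16 = 45/16
t_c = 9/4 > 0 ⇒ limit active, v_max = 3/4

d=45/16 v_max=3/4 a_max=1/2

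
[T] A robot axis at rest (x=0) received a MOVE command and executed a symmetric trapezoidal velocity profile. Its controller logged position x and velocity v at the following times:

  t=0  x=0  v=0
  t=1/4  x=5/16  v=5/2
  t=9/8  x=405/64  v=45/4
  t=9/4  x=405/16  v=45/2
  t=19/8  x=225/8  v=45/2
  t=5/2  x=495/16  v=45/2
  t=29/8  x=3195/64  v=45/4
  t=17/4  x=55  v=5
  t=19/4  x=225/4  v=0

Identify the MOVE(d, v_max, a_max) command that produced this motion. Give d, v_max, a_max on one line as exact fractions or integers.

final state: t=19/4, x=225/4, v=0 → d = 225/4
a_max = (5/2−0)/(1/4−0) = 10
max v = 45/2 over t∈[9/4,5/2] → v_max = 45/2
check: 45/2·(9/4+1/4) = 225/4 ✓

d=225/4 v_max=45/2 a_max=10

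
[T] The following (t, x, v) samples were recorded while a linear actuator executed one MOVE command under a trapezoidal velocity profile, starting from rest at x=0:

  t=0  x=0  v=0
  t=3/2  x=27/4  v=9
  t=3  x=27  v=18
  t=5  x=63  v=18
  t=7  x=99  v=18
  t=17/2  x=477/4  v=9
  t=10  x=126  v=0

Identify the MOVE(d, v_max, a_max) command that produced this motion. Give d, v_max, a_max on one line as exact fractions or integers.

final state: t=10, x=126, v=0 → d = 126
a_max = (9−0)/(3/2−0) = 6
max v = 18 over t∈[3,7] → v_max = 18
check: 18·(3+4) = 126 ✓

d=126 v_max=18 a_max=6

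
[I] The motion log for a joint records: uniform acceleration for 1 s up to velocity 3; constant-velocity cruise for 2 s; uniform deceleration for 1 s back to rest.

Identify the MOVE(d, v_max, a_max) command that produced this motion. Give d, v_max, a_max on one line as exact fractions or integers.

d=9 v_max=3 a_max=3

a_max = 3/1 = 3
d_a = ½·3·1 = 3/2; d_c = 3·2 = 6
d = 2·3/2 + 6 = 9
t_c = 2 > 0 ⇒ limit active, v_max = 3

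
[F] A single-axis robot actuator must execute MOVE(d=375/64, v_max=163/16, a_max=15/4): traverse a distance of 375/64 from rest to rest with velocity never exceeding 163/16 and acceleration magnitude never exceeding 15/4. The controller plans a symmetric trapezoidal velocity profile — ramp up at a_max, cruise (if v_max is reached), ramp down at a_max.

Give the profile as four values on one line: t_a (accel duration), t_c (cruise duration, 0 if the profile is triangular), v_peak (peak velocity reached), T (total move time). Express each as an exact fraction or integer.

t_a=5/4 t_c=0 v_peak=75/16 T=5/2

(v_max)²/a_max = (163/16)²/(15/4) = 26569/960
375/64 < 26569/960 ⇒ no cruise
v_peak = √(375/64·15/4) = √(5625/256) = 75/16
t_a = (75/16)/(15/4) = 5/4; t_c = 0
T = 2·5/4 = 5/2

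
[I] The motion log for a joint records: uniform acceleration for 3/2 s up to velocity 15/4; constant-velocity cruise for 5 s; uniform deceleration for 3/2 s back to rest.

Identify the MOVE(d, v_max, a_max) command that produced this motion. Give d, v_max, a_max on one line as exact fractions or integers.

a_max = (15/4)/(3/2) = 5/2
d_a = ½·15/4·3/2 = 45/16; d_c = 15/4·5 = 75/4
d = 2·45/16 + 75/4 = 195/8
t_c = 5 > 0 so v_max = 15/4

d=195/8 v_max=15/4 a_max=5/2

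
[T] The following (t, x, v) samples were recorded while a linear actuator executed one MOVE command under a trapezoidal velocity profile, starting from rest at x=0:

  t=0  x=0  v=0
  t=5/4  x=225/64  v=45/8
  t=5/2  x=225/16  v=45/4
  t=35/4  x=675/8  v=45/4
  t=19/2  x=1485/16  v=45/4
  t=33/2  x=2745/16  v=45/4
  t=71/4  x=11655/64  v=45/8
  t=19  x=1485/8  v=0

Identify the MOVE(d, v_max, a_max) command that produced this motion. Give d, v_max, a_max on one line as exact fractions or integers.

final state: t=19, x=1485/8, v=0 → d = 1485/8
a_max = (45/8−0)/(5/4−0) = 9/2
max v = 45/4 over t∈[5/2,33/2] → v_max = 45/4
check: 45/4·(5/2+14) = 1485/8 ✓

d=1485/8 v_max=45/4 a_max=9/2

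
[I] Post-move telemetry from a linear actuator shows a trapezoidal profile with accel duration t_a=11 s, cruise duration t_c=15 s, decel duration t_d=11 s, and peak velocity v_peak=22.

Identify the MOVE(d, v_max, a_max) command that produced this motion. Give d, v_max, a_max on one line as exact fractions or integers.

d=572 v_max=22 a_max=2

a_max = 22/11 = 2
d_a = ½·22·11 = 121; d_c = 22·15 = 330
d = 2·121 + 330 = 572
t_c = 15 > 0 ⇒ limit active, v_max = 22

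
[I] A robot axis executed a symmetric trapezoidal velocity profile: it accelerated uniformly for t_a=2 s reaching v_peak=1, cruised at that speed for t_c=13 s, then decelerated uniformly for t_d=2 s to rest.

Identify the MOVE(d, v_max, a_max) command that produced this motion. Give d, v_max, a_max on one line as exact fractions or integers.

d=15 v_max=1 a_max=1/2

a_max = 1/2
d_a = ½·1·2 = 1; d_c = 1·13 = 13
d = 2·1 + 13 = 15
t_c = 13 > 0 → v_max = v_peak = 1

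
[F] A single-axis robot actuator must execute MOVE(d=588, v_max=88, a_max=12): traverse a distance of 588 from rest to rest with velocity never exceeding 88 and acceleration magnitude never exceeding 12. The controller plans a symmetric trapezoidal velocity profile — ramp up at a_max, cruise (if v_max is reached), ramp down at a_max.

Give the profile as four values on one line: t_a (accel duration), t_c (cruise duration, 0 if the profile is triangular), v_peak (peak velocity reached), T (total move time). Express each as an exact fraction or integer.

(v_max)²/a_max = 88²/12 = 1936/3
588 < 1936/3 → triangular
v_peak = √(588·12) = √7056 = 84
t_a = 84/12 = 7; t_c = 0
T = 2·7 = 14

t_a=7 t_c=0 v_peak=84 T=14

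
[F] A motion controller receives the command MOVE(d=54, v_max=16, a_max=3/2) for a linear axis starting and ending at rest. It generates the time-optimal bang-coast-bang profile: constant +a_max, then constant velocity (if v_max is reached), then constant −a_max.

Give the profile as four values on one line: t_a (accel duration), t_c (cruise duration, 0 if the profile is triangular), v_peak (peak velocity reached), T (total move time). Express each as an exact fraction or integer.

v_max²/a_max = 16²/(3/2) = 512/3
54 < 512/3 ⇒ no cruise
v_peak = √(54·3/2) = √81 = 9
t_a = 9/(3/2) = 6; t_c = 0
T = 2·6 = 12

t_a=6 t_c=0 v_peak=9 T=12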